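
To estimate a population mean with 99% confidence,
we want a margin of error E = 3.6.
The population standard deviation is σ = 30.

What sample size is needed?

Answer: n = 461

Derivation:
z_0.005 = 2.576
n = (z×σ/E)² = (2.576×30/3.6)²
n = 460.8178
Round up: n = 461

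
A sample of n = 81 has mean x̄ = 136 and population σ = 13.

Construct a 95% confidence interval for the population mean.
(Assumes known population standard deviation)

Confidence level: 95%, α = 0.05
z_0.025 = 1.960
SE = σ/√n = 13/√81 = 1.4444
Margin of error = 1.960 × 1.4444 = 2.8310
CI: x̄ ± margin = 136 ± 2.8310
CI: (133.1690, 138.8310)

Answer: (133.1690, 138.8310)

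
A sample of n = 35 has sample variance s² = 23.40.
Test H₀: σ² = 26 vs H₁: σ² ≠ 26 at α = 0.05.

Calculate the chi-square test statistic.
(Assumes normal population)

df = n - 1 = 34
χ² = (n-1)s²/σ₀² = 34×23.40/26 = 30.6000
Critical values: χ²_{0.975,34} = 19.806, χ²_{0.025,34} = 51.966
Rejection region: χ² < 19.806 or χ² > 51.966
Decision: fail to reject H₀

Answer: χ² = 30.6000, fail to reject H₀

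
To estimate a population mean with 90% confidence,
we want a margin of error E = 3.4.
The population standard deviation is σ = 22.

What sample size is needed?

Answer: n = 114

Derivation:
z_0.05 = 1.645
n = (z×σ/E)² = (1.645×22/3.4)²
n = 113.2972
Round up: n = 114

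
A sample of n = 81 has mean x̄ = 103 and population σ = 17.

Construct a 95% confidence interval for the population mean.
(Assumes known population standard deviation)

Answer: (99.2978, 106.7022)

Derivation:
Confidence level: 95%, α = 0.05
z_0.025 = 1.960
SE = σ/√n = 17/√81 = 1.8889
Margin of error = 1.960 × 1.8889 = 3.7022
CI: x̄ ± margin = 103 ± 3.7022
CI: (99.2978, 106.7022)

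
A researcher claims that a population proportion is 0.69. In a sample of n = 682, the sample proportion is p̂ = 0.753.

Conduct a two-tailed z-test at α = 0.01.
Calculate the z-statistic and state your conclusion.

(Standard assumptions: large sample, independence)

H₀: p = 0.69, H₁: p ≠ 0.69
Standard error: SE = √(p₀(1-p₀)/n) = √(0.69×0.31/682) = 0.017710
z-statistic: z = (p̂ - p₀)/SE = (0.753 - 0.69)/0.017710 = 3.5573
Critical value: z_0.005 = ±2.576
p-value = 0.0004
Decision: reject H₀ at α = 0.01

Answer: z = 3.5573, reject H₀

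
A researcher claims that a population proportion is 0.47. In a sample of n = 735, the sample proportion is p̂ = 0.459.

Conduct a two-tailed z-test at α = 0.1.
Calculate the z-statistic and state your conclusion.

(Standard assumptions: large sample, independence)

Answer: z = -0.5975, fail to reject H₀

Derivation:
H₀: p = 0.47, H₁: p ≠ 0.47
Standard error: SE = √(p₀(1-p₀)/n) = √(0.47×0.53/735) = 0.018410
z-statistic: z = (p̂ - p₀)/SE = (0.459 - 0.47)/0.018410 = -0.5975
Critical value: z_0.05 = ±1.645
p-value = 0.5502
Decision: fail to reject H₀ at α = 0.1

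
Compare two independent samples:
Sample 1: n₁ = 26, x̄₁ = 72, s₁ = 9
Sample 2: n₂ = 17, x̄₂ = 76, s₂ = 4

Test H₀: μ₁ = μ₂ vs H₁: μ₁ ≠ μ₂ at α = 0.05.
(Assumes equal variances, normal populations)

Pooled variance: s²_p = [25×9² + 16×4²]/(41) = 55.6341
s_p = 7.4588
SE = s_p×√(1/n₁ + 1/n₂) = 7.4588×√(1/26 + 1/17) = 2.3264
t = (x̄₁ - x̄₂)/SE = (72 - 76)/2.3264 = -1.7194
df = 41, t-critical = ±2.020
Decision: fail to reject H₀

Answer: t = -1.7194, fail to reject H₀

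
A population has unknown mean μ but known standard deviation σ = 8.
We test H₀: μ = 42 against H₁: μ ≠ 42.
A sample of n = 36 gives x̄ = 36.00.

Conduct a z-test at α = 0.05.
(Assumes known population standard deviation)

Answer: z = -4.5001, reject H₀

Derivation:
Standard error: SE = σ/√n = 8/√36 = 1.3333
z-statistic: z = (x̄ - μ₀)/SE = (36.00 - 42)/1.3333 = -4.5001
Critical value: ±1.960
p-value < 0.0001
Decision: reject H₀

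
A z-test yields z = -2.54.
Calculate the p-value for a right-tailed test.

Answer: p-value ≈ 0.9945

Derivation:
For z = -2.54:
p = P(Z > -2.54) = 1 - Φ(-2.54) = 0.9945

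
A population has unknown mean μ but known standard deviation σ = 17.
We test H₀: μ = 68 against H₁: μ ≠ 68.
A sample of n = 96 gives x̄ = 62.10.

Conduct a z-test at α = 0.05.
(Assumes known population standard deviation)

Answer: z = -3.4004, reject H₀

Derivation:
Standard error: SE = σ/√n = 17/√96 = 1.7351
z-statistic: z = (x̄ - μ₀)/SE = (62.10 - 68)/1.7351 = -3.4004
Critical value: ±1.960
p-value = 0.0007
Decision: reject H₀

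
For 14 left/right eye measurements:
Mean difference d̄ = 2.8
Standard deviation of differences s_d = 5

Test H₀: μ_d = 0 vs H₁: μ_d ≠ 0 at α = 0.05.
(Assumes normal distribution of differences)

Answer: t = 2.0953, fail to reject H₀

Derivation:
df = n - 1 = 13
SE = s_d/√n = 5/√14 = 1.3363
t = d̄/SE = 2.8/1.3363 = 2.0953
Critical value: t_{0.025,13} = ±2.160
p-value ≈ 0.0563
Decision: fail to reject H₀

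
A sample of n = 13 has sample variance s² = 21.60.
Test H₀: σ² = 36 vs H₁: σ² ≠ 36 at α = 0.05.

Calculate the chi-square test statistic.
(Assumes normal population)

Answer: χ² = 7.2000, fail to reject H₀

Derivation:
df = n - 1 = 12
χ² = (n-1)s²/σ₀² = 12×21.60/36 = 7.2000
Critical values: χ²_{0.975,12} = 4.404, χ²_{0.025,12} = 23.337
Rejection region: χ² < 4.404 or χ² > 23.337
Decision: fail to reject H₀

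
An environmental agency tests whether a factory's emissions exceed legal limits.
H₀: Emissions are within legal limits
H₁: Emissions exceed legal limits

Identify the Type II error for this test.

Type I error (α): Rejecting H₀ when H₀ is true
Type II error (β): Failing to reject H₀ when H₁ is true

Answer: Failing to cite a factory whose emissions actually exceed the limit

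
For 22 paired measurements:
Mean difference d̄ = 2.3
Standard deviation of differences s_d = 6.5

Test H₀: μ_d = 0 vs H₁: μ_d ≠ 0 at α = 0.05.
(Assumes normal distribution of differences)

Answer: t = 1.6597, fail to reject H₀

Derivation:
df = n - 1 = 21
SE = s_d/√n = 6.5/√22 = 1.3858
t = d̄/SE = 2.3/1.3858 = 1.6597
Critical value: t_{0.025,21} = ±2.080
p-value ≈ 0.1118
Decision: fail to reject H₀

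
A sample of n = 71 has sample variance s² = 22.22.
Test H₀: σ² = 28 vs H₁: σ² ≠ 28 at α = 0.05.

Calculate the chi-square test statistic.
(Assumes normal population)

df = n - 1 = 70
χ² = (n-1)s²/σ₀² = 70×22.22/28 = 55.5500
Critical values: χ²_{0.975,70} = 48.758, χ²_{0.025,70} = 95.023
Rejection region: χ² < 48.758 or χ² > 95.023
Decision: fail to reject H₀

Answer: χ² = 55.5500, fail to reject H₀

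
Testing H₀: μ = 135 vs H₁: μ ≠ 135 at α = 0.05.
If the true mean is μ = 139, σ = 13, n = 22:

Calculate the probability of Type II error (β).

SE = σ/√n = 13/√22 = 2.7716
Critical values: μ₀ ± z_0.025×SE = 135 ± 1.960×2.7716
Acceptance region: (129.5677, 140.4323)
Under H₁ (μ = 139): z_high = (140.4323 - 139)/2.7716 = 0.5168, z_low = (129.5677 - 139)/2.7716 = -3.4032
β = P(not reject | H₁) = Φ(0.5168) - Φ(-3.4032) ≈ 0.6970

Answer: β ≈ 0.6970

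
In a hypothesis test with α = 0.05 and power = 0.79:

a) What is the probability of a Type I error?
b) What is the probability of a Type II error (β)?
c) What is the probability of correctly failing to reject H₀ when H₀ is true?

a) Type I error probability = α = 0.05
b) Power = P(reject H₀ | H₁ true) = 1 - β = 0.79, so Type II error probability = β = 1 - Power = 0.21
c) P(fail to reject H₀ | H₀ true) = 1 - α = 0.95

Answer: a) 0.05, b) 0.21, c) 0.95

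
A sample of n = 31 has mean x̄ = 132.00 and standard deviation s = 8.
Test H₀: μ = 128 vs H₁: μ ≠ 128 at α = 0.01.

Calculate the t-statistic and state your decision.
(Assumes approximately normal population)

Answer: t = 2.7840, reject H₀

Derivation:
df = n - 1 = 30
SE = s/√n = 8/√31 = 1.4368
t = (x̄ - μ₀)/SE = (132.00 - 128)/1.4368 = 2.7840
Critical value: t_{0.005,30} = ±2.750
p-value ≈ 0.0092
Decision: reject H₀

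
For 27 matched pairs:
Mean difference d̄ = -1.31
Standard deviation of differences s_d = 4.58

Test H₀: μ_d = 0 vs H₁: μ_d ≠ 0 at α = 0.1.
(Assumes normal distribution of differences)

Answer: t = -1.4863, fail to reject H₀

Derivation:
df = n - 1 = 26
SE = s_d/√n = 4.58/√27 = 0.8814
t = d̄/SE = -1.31/0.8814 = -1.4863
Critical value: t_{0.05,26} = ±1.706
p-value ≈ 0.1492
Decision: fail to reject H₀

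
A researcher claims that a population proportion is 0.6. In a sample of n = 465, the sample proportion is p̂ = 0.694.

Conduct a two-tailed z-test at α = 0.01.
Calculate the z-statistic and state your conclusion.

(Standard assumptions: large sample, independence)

H₀: p = 0.6, H₁: p ≠ 0.6
Standard error: SE = √(p₀(1-p₀)/n) = √(0.6×0.4/465) = 0.022718
z-statistic: z = (p̂ - p₀)/SE = (0.694 - 0.6)/0.022718 = 4.1377
Critical value: z_0.005 = ±2.576
p-value < 0.0001
Decision: reject H₀ at α = 0.01

Answer: z = 4.1377, reject H₀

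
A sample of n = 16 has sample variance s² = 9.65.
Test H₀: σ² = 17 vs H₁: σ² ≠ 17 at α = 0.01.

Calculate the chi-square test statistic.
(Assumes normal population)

df = n - 1 = 15
χ² = (n-1)s²/σ₀² = 15×9.65/17 = 8.5147
Critical values: χ²_{0.995,15} = 4.601, χ²_{0.005,15} = 32.801
Rejection region: χ² < 4.601 or χ² > 32.801
Decision: fail to reject H₀

Answer: χ² = 8.5147, fail to reject H₀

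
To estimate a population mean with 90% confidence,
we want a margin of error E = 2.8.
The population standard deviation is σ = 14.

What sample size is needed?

z_0.05 = 1.645
n = (z×σ/E)² = (1.645×14/2.8)²
n = 67.6506
Round up: n = 68

Answer: n = 68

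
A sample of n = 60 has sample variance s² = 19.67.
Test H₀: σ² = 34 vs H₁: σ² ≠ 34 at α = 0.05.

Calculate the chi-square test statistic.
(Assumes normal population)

df = n - 1 = 59
χ² = (n-1)s²/σ₀² = 59×19.67/34 = 34.1332
Critical values: χ²_{0.975,59} = 39.662, χ²_{0.025,59} = 82.117
Rejection region: χ² < 39.662 or χ² > 82.117
Decision: reject H₀

Answer: χ² = 34.1332, reject H₀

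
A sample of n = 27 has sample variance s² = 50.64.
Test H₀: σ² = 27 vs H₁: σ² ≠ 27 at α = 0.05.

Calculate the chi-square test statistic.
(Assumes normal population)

df = n - 1 = 26
χ² = (n-1)s²/σ₀² = 26×50.64/27 = 48.7644
Critical values: χ²_{0.975,26} = 13.844, χ²_{0.025,26} = 41.923
Rejection region: χ² < 13.844 or χ² > 41.923
Decision: reject H₀

Answer: χ² = 48.7644, reject H₀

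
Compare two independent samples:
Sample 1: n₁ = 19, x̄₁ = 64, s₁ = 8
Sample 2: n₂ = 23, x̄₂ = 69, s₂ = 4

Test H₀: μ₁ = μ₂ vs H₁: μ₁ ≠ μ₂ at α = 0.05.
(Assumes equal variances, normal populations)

Pooled variance: s²_p = [18×8² + 22×4²]/(40) = 37.6000
s_p = 6.1319
SE = s_p×√(1/n₁ + 1/n₂) = 6.1319×√(1/19 + 1/23) = 1.9010
t = (x̄₁ - x̄₂)/SE = (64 - 69)/1.9010 = -2.6302
df = 40, t-critical = ±2.021
Decision: reject H₀

Answer: t = -2.6302, reject H₀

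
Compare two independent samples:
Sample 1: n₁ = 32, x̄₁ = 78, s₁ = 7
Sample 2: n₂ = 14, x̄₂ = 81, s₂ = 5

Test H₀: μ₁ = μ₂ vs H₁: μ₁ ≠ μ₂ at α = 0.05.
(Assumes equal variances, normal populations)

Answer: t = -1.4462, fail to reject H₀

Derivation:
Pooled variance: s²_p = [31×7² + 13×5²]/(44) = 41.9091
s_p = 6.4737
SE = s_p×√(1/n₁ + 1/n₂) = 6.4737×√(1/32 + 1/14) = 2.0744
t = (x̄₁ - x̄₂)/SE = (78 - 81)/2.0744 = -1.4462
df = 44, t-critical = ±2.015
Decision: fail to reject H₀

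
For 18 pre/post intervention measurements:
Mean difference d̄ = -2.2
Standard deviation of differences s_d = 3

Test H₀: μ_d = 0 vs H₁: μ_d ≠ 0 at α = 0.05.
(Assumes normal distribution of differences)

df = n - 1 = 17
SE = s_d/√n = 3/√18 = 0.7071
t = d̄/SE = -2.2/0.7071 = -3.1113
Critical value: t_{0.025,17} = ±2.110
p-value ≈ 0.0063
Decision: reject H₀

Answer: t = -3.1113, reject H₀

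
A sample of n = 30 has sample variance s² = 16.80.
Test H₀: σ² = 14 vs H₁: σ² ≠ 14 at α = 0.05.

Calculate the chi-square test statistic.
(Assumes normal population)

Answer: χ² = 34.8000, fail to reject H₀

Derivation:
df = n - 1 = 29
χ² = (n-1)s²/σ₀² = 29×16.80/14 = 34.8000
Critical values: χ²_{0.975,29} = 16.047, χ²_{0.025,29} = 45.722
Rejection region: χ² < 16.047 or χ² > 45.722
Decision: fail to reject H₀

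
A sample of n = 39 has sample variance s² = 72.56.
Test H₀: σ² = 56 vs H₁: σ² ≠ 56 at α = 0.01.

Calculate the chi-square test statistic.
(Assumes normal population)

Answer: χ² = 49.2371, fail to reject H₀

Derivation:
df = n - 1 = 38
χ² = (n-1)s²/σ₀² = 38×72.56/56 = 49.2371
Critical values: χ²_{0.995,38} = 19.289, χ²_{0.005,38} = 64.181
Rejection region: χ² < 19.289 or χ² > 64.181
Decision: fail to reject H₀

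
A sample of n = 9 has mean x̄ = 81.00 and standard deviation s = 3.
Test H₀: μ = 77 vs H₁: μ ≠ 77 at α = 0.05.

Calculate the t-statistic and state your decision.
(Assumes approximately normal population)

df = n - 1 = 8
SE = s/√n = 3/√9 = 1.0000
t = (x̄ - μ₀)/SE = (81.00 - 77)/1.0000 = 4.0000
Critical value: t_{0.025,8} = ±2.306
p-value ≈ 0.0039
Decision: reject H₀

Answer: t = 4.0000, reject H₀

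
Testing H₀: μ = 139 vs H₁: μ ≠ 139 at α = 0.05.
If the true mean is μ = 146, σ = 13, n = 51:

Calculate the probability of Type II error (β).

SE = σ/√n = 13/√51 = 1.8204
Critical values: μ₀ ± z_0.025×SE = 139 ± 1.960×1.8204
Acceptance region: (135.4320, 142.5680)
Under H₁ (μ = 146): z_high = (142.5680 - 146)/1.8204 = -1.8853, z_low = (135.4320 - 146)/1.8204 = -5.8053
β = P(not reject | H₁) = Φ(-1.8853) - Φ(-5.8053) ≈ 0.0297

Answer: β ≈ 0.0297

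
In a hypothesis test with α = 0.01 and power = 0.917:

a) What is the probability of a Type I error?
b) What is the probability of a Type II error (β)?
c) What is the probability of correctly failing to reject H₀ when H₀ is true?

Answer: a) 0.01, b) 0.083, c) 0.99

Derivation:
a) Type I error probability = α = 0.01
b) Power = P(reject H₀ | H₁ true) = 1 - β = 0.917, so Type II error probability = β = 1 - Power = 0.083
c) P(fail to reject H₀ | H₀ true) = 1 - α = 0.99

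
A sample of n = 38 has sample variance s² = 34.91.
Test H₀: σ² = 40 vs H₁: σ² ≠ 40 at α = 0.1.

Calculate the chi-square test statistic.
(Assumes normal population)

Answer: χ² = 32.2917, fail to reject H₀

Derivation:
df = n - 1 = 37
χ² = (n-1)s²/σ₀² = 37×34.91/40 = 32.2917
Critical values: χ²_{0.95,37} = 24.075, χ²_{0.05,37} = 52.192
Rejection region: χ² < 24.075 or χ² > 52.192
Decision: fail to reject H₀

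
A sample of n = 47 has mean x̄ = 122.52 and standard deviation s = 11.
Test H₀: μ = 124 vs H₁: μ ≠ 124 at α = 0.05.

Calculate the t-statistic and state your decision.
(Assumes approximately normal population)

Answer: t = -0.9224, fail to reject H₀

Derivation:
df = n - 1 = 46
SE = s/√n = 11/√47 = 1.6045
t = (x̄ - μ₀)/SE = (122.52 - 124)/1.6045 = -0.9224
Critical value: t_{0.025,46} = ±2.013
p-value ≈ 0.3611
Decision: fail to reject H₀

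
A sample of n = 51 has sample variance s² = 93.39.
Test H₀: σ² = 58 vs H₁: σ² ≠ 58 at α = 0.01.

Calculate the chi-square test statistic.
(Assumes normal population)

df = n - 1 = 50
χ² = (n-1)s²/σ₀² = 50×93.39/58 = 80.5086
Critical values: χ²_{0.995,50} = 27.991, χ²_{0.005,50} = 79.490
Rejection region: χ² < 27.991 or χ² > 79.490
Decision: reject H₀

Answer: χ² = 80.5086, reject H₀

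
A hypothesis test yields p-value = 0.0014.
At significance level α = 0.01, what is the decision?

Compare p-value to α:
0.0014 < 0.01
Decision: reject H₀

Answer: reject H₀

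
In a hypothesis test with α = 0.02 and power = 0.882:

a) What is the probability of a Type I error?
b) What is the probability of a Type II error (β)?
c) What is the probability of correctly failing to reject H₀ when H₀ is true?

a) Type I error probability = α = 0.02
b) Power = P(reject H₀ | H₁ true) = 1 - β = 0.882, so Type II error probability = β = 1 - Power = 0.118
c) P(fail to reject H₀ | H₀ true) = 1 - α = 0.98

Answer: a) 0.02, b) 0.118, c) 0.98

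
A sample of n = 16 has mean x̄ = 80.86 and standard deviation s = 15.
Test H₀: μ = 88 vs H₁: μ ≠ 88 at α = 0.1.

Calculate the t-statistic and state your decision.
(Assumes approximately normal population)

Answer: t = -1.9040, reject H₀

Derivation:
df = n - 1 = 15
SE = s/√n = 15/√16 = 3.7500
t = (x̄ - μ₀)/SE = (80.86 - 88)/3.7500 = -1.9040
Critical value: t_{0.05,15} = ±1.753
p-value ≈ 0.0763
Decision: reject H₀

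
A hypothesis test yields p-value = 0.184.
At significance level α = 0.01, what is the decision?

Compare p-value to α:
0.184 ≥ 0.01
Decision: fail to reject H₀

Answer: fail to reject H₀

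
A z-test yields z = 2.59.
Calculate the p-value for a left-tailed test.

For z = 2.59:
p = P(Z < 2.59) = Φ(2.59) = 0.9952

Answer: p-value ≈ 0.9952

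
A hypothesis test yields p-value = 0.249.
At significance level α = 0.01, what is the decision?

Compare p-value to α:
0.249 ≥ 0.01
Decision: fail to reject H₀

Answer: fail to reject H₀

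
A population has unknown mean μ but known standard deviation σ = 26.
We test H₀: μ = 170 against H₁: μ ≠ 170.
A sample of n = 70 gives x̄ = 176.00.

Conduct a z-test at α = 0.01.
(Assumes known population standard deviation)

Answer: z = 1.9308, fail to reject H₀

Derivation:
Standard error: SE = σ/√n = 26/√70 = 3.1076
z-statistic: z = (x̄ - μ₀)/SE = (176.00 - 170)/3.1076 = 1.9308
Critical value: ±2.576
p-value = 0.0535
Decision: fail to reject H₀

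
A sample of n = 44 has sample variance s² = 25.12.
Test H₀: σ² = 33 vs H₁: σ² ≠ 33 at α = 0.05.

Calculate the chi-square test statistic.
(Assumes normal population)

Answer: χ² = 32.7321, fail to reject H₀

Derivation:
df = n - 1 = 43
χ² = (n-1)s²/σ₀² = 43×25.12/33 = 32.7321
Critical values: χ²_{0.975,43} = 26.785, χ²_{0.025,43} = 62.990
Rejection region: χ² < 26.785 or χ² > 62.990
Decision: fail to reject H₀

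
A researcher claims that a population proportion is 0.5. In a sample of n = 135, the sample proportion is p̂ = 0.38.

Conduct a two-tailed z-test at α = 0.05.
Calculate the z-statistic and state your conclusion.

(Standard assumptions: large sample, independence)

Answer: z = -2.7886, reject H₀

Derivation:
H₀: p = 0.5, H₁: p ≠ 0.5
Standard error: SE = √(p₀(1-p₀)/n) = √(0.5×0.5/135) = 0.043033
z-statistic: z = (p̂ - p₀)/SE = (0.38 - 0.5)/0.043033 = -2.7886
Critical value: z_0.025 = ±1.960
p-value = 0.0053
Decision: reject H₀ at α = 0.05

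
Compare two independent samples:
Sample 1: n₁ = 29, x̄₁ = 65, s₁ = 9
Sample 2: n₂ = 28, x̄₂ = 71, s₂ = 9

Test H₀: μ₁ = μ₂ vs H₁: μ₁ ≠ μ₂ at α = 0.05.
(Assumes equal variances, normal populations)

Answer: t = -2.5163, reject H₀

Derivation:
Pooled variance: s²_p = [28×9² + 27×9²]/(55) = 81.0000
s_p = 9.0000
SE = s_p×√(1/n₁ + 1/n₂) = 9.0000×√(1/29 + 1/28) = 2.3845
t = (x̄₁ - x̄₂)/SE = (65 - 71)/2.3845 = -2.5163
df = 55, t-critical = ±2.004
Decision: reject H₀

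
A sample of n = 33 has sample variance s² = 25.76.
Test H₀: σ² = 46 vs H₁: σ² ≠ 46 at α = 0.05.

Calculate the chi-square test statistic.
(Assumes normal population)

Answer: χ² = 17.9200, reject H₀

Derivation:
df = n - 1 = 32
χ² = (n-1)s²/σ₀² = 32×25.76/46 = 17.9200
Critical values: χ²_{0.975,32} = 18.291, χ²_{0.025,32} = 49.480
Rejection region: χ² < 18.291 or χ² > 49.480
Decision: reject H₀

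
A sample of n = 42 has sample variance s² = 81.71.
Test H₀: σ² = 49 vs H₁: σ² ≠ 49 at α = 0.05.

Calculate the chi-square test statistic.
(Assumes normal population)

Answer: χ² = 68.3696, reject H₀

Derivation:
df = n - 1 = 41
χ² = (n-1)s²/σ₀² = 41×81.71/49 = 68.3696
Critical values: χ²_{0.975,41} = 25.215, χ²_{0.025,41} = 60.561
Rejection region: χ² < 25.215 or χ² > 60.561
Decision: reject H₀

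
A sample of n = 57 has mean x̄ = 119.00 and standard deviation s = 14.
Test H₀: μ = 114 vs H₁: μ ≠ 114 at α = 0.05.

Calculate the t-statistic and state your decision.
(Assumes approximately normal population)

df = n - 1 = 56
SE = s/√n = 14/√57 = 1.8543
t = (x̄ - μ₀)/SE = (119.00 - 114)/1.8543 = 2.6964
Critical value: t_{0.025,56} = ±2.003
p-value ≈ 0.0092
Decision: reject H₀

Answer: t = 2.6964, reject H₀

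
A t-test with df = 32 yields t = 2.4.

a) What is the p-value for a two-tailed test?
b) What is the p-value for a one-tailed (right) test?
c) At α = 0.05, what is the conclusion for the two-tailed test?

Answer: a) 0.0224, b) 0.0112, c) reject H₀

Derivation:
Using t-distribution with df = 32:
a) Two-tailed: p = 2×P(T > 2.4) = 0.0224
b) One-tailed: p = P(T > 2.4) = 0.0112
c) 0.0224 < 0.05, reject H₀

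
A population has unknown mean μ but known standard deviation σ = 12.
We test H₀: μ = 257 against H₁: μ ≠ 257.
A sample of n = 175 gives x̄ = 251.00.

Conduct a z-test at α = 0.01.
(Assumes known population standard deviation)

Answer: z = -6.6145, reject H₀

Derivation:
Standard error: SE = σ/√n = 12/√175 = 0.9071
z-statistic: z = (x̄ - μ₀)/SE = (251.00 - 257)/0.9071 = -6.6145
Critical value: ±2.576
p-value < 0.0001
Decision: reject H₀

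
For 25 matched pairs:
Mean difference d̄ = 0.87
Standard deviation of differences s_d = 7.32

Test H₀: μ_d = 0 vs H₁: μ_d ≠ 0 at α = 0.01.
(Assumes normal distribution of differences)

df = n - 1 = 24
SE = s_d/√n = 7.32/√25 = 1.4640
t = d̄/SE = 0.87/1.4640 = 0.5943
Critical value: t_{0.005,24} = ±2.797
p-value ≈ 0.5579
Decision: fail to reject H₀

Answer: t = 0.5943, fail to reject H₀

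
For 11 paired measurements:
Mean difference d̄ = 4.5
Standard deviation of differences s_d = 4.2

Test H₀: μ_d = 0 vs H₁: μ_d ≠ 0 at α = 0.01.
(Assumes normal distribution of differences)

df = n - 1 = 10
SE = s_d/√n = 4.2/√11 = 1.2663
t = d̄/SE = 4.5/1.2663 = 3.5537
Critical value: t_{0.005,10} = ±3.169
p-value ≈ 0.0052
Decision: reject H₀

Answer: t = 3.5537, reject H₀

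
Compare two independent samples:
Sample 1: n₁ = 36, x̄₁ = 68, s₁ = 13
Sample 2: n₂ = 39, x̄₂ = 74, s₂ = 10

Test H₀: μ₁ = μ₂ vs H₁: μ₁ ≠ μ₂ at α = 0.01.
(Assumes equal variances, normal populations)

Answer: t = -2.2503, fail to reject H₀

Derivation:
Pooled variance: s²_p = [35×13² + 38×10²]/(73) = 133.0822
s_p = 11.5361
SE = s_p×√(1/n₁ + 1/n₂) = 11.5361×√(1/36 + 1/39) = 2.6663
t = (x̄₁ - x̄₂)/SE = (68 - 74)/2.6663 = -2.2503
df = 73, t-critical = ±2.645
Decision: fail to reject H₀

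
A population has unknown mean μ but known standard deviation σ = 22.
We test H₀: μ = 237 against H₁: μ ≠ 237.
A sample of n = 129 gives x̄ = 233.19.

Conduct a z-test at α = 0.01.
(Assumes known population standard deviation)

Answer: z = -1.9670, fail to reject H₀

Derivation:
Standard error: SE = σ/√n = 22/√129 = 1.9370
z-statistic: z = (x̄ - μ₀)/SE = (233.19 - 237)/1.9370 = -1.9670
Critical value: ±2.576
p-value = 0.0492
Decision: fail to reject H₀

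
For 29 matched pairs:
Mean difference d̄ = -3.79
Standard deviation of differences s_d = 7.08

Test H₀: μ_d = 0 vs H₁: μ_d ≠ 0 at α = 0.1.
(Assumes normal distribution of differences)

df = n - 1 = 28
SE = s_d/√n = 7.08/√29 = 1.3147
t = d̄/SE = -3.79/1.3147 = -2.8828
Critical value: t_{0.05,28} = ±1.701
p-value ≈ 0.0075
Decision: reject H₀

Answer: t = -2.8828, reject H₀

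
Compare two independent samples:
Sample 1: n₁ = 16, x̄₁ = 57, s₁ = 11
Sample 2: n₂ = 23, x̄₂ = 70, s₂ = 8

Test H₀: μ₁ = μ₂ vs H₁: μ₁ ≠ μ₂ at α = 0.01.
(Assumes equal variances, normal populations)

Answer: t = -4.2786, reject H₀

Derivation:
Pooled variance: s²_p = [15×11² + 22×8²]/(37) = 87.1081
s_p = 9.3332
SE = s_p×√(1/n₁ + 1/n₂) = 9.3332×√(1/16 + 1/23) = 3.0384
t = (x̄₁ - x̄₂)/SE = (57 - 70)/3.0384 = -4.2786
df = 37, t-critical = ±2.715
Decision: reject H₀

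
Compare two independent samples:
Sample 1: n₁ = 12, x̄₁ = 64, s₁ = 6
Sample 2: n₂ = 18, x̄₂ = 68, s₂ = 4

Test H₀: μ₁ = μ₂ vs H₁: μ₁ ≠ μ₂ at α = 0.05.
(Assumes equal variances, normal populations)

Pooled variance: s²_p = [11×6² + 17×4²]/(28) = 23.8571
s_p = 4.8844
SE = s_p×√(1/n₁ + 1/n₂) = 4.8844×√(1/12 + 1/18) = 1.8203
t = (x̄₁ - x̄₂)/SE = (64 - 68)/1.8203 = -2.1974
df = 28, t-critical = ±2.048
Decision: reject H₀

Answer: t = -2.1974, reject H₀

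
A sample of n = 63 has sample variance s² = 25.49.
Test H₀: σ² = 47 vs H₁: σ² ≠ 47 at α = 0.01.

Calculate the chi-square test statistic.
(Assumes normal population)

Answer: χ² = 33.6251, reject H₀

Derivation:
df = n - 1 = 62
χ² = (n-1)s²/σ₀² = 62×25.49/47 = 33.6251
Critical values: χ²_{0.995,62} = 37.068, χ²_{0.005,62} = 94.419
Rejection region: χ² < 37.068 or χ² > 94.419
Decision: reject H₀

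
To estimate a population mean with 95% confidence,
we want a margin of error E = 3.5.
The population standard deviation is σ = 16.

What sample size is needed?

Answer: n = 81

Derivation:
z_0.025 = 1.960
n = (z×σ/E)² = (1.960×16/3.5)²
n = 80.2816
Round up: n = 81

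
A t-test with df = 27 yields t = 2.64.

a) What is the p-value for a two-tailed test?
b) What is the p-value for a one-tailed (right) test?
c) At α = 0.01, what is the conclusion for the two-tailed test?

Using t-distribution with df = 27:
a) Two-tailed: p = 2×P(T > 2.64) = 0.0136
b) One-tailed: p = P(T > 2.64) = 0.0068
c) 0.0136 ≥ 0.01, fail to reject H₀

Answer: a) 0.0136, b) 0.0068, c) fail to reject H₀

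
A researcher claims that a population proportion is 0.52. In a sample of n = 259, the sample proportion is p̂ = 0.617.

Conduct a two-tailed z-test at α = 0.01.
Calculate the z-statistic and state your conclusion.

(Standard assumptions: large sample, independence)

H₀: p = 0.52, H₁: p ≠ 0.52
Standard error: SE = √(p₀(1-p₀)/n) = √(0.52×0.48/259) = 0.031044
z-statistic: z = (p̂ - p₀)/SE = (0.617 - 0.52)/0.031044 = 3.1246
Critical value: z_0.005 = ±2.576
p-value = 0.0018
Decision: reject H₀ at α = 0.01

Answer: z = 3.1246, reject H₀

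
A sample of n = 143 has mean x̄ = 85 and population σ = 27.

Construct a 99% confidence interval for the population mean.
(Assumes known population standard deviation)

Answer: (79.1836, 90.8164)

Derivation:
Confidence level: 99%, α = 0.01
z_0.005 = 2.576
SE = σ/√n = 27/√143 = 2.2579
Margin of error = 2.576 × 2.2579 = 5.8164
CI: x̄ ± margin = 85 ± 5.8164
CI: (79.1836, 90.8164)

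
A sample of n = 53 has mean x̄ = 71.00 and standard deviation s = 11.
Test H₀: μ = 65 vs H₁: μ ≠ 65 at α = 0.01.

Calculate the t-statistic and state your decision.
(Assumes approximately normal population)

Answer: t = 3.9709, reject H₀

Derivation:
df = n - 1 = 52
SE = s/√n = 11/√53 = 1.5110
t = (x̄ - μ₀)/SE = (71.00 - 65)/1.5110 = 3.9709
Critical value: t_{0.005,52} = ±2.674
p-value ≈ 0.0002
Decision: reject H₀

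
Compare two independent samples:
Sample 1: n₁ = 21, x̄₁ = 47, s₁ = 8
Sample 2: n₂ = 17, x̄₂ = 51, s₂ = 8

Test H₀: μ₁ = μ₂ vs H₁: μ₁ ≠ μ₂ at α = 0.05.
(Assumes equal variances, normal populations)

Pooled variance: s²_p = [20×8² + 16×8²]/(36) = 64.0000
s_p = 8.0000
SE = s_p×√(1/n₁ + 1/n₂) = 8.0000×√(1/21 + 1/17) = 2.6100
t = (x̄₁ - x̄₂)/SE = (47 - 51)/2.6100 = -1.5326
df = 36, t-critical = ±2.028
Decision: fail to reject H₀

Answer: t = -1.5326, fail to reject H₀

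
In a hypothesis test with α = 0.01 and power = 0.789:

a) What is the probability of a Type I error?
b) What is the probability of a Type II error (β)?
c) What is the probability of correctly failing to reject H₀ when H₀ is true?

Answer: a) 0.01, b) 0.211, c) 0.99

Derivation:
a) Type I error probability = α = 0.01
b) Power = P(reject H₀ | H₁ true) = 1 - β = 0.789, so Type II error probability = β = 1 - Power = 0.211
c) P(fail to reject H₀ | H₀ true) = 1 - α = 0.99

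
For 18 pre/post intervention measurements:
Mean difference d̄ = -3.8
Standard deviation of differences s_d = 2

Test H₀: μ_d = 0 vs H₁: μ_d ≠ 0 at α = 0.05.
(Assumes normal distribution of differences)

Answer: t = -8.0611, reject H₀

Derivation:
df = n - 1 = 17
SE = s_d/√n = 2/√18 = 0.4714
t = d̄/SE = -3.8/0.4714 = -8.0611
Critical value: t_{0.025,17} = ±2.110
p-value < 0.0001
Decision: reject H₀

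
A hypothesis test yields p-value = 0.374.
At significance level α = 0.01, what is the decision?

Compare p-value to α:
0.374 ≥ 0.01
Decision: fail to reject H₀

Answer: fail to reject H₀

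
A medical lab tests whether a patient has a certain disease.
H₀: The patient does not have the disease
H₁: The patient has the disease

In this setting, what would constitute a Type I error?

Answer: Diagnosing a healthy patient as having the disease (false positive)

Derivation:
Type I error (α): Rejecting H₀ when H₀ is true
Type II error (β): Failing to reject H₀ when H₁ is true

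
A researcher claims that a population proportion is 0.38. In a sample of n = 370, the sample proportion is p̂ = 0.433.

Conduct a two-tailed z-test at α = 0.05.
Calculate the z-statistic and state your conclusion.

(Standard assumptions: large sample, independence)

Answer: z = 2.1003, reject H₀

Derivation:
H₀: p = 0.38, H₁: p ≠ 0.38
Standard error: SE = √(p₀(1-p₀)/n) = √(0.38×0.62/370) = 0.025234
z-statistic: z = (p̂ - p₀)/SE = (0.433 - 0.38)/0.025234 = 2.1003
Critical value: z_0.025 = ±1.960
p-value = 0.0357
Decision: reject H₀ at α = 0.05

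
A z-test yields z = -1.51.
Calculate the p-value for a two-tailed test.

For z = -1.51:
p = 2×P(Z > |-1.51|) = 2×(1 - Φ(1.51)) = 0.1310

Answer: p-value ≈ 0.1310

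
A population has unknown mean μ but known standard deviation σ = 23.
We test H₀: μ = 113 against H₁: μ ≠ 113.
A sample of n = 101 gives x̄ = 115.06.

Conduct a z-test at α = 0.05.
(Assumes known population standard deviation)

Standard error: SE = σ/√n = 23/√101 = 2.2886
z-statistic: z = (x̄ - μ₀)/SE = (115.06 - 113)/2.2886 = 0.9001
Critical value: ±1.960
p-value = 0.3681
Decision: fail to reject H₀

Answer: z = 0.9001, fail to reject H₀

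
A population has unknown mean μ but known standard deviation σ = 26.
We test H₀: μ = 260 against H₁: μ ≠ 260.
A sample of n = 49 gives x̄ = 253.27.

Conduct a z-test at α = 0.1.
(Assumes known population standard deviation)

Answer: z = -1.8119, reject H₀

Derivation:
Standard error: SE = σ/√n = 26/√49 = 3.7143
z-statistic: z = (x̄ - μ₀)/SE = (253.27 - 260)/3.7143 = -1.8119
Critical value: ±1.645
p-value = 0.0700
Decision: reject H₀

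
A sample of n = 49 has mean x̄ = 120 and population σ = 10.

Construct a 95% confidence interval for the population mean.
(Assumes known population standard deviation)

Confidence level: 95%, α = 0.05
z_0.025 = 1.960
SE = σ/√n = 10/√49 = 1.4286
Margin of error = 1.960 × 1.4286 = 2.8001
CI: x̄ ± margin = 120 ± 2.8001
CI: (117.1999, 122.8001)

Answer: (117.1999, 122.8001)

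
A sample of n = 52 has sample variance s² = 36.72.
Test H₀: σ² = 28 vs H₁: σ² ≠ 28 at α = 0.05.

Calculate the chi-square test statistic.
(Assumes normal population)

df = n - 1 = 51
χ² = (n-1)s²/σ₀² = 51×36.72/28 = 66.8829
Critical values: χ²_{0.975,51} = 33.162, χ²_{0.025,51} = 72.616
Rejection region: χ² < 33.162 or χ² > 72.616
Decision: fail to reject H₀

Answer: χ² = 66.8829, fail to reject H₀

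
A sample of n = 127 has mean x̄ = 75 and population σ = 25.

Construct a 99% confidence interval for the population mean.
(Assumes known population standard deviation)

Confidence level: 99%, α = 0.01
z_0.005 = 2.576
SE = σ/√n = 25/√127 = 2.2184
Margin of error = 2.576 × 2.2184 = 5.7146
CI: x̄ ± margin = 75 ± 5.7146
CI: (69.2854, 80.7146)

Answer: (69.2854, 80.7146)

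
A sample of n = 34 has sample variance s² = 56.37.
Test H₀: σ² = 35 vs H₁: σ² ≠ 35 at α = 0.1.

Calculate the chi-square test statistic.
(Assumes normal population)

Answer: χ² = 53.1489, reject H₀

Derivation:
df = n - 1 = 33
χ² = (n-1)s²/σ₀² = 33×56.37/35 = 53.1489
Critical values: χ²_{0.95,33} = 20.867, χ²_{0.05,33} = 47.400
Rejection region: χ² < 20.867 or χ² > 47.400
Decision: reject H₀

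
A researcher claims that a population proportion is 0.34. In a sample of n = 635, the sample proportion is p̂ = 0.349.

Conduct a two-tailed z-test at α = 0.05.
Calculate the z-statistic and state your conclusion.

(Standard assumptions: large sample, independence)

H₀: p = 0.34, H₁: p ≠ 0.34
Standard error: SE = √(p₀(1-p₀)/n) = √(0.34×0.66/635) = 0.018799
z-statistic: z = (p̂ - p₀)/SE = (0.349 - 0.34)/0.018799 = 0.4787
Critical value: z_0.025 = ±1.960
p-value = 0.6322
Decision: fail to reject H₀ at α = 0.05

Answer: z = 0.4787, fail to reject H₀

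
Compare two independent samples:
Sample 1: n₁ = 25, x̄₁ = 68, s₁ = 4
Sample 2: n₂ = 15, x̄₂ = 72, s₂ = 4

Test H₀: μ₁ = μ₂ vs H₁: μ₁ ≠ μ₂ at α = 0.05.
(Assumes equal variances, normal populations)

Pooled variance: s²_p = [24×4² + 14×4²]/(38) = 16.0000
s_p = 4.0000
SE = s_p×√(1/n₁ + 1/n₂) = 4.0000×√(1/25 + 1/15) = 1.3064
t = (x̄₁ - x̄₂)/SE = (68 - 72)/1.3064 = -3.0618
df = 38, t-critical = ±2.024
Decision: reject H₀

Answer: t = -3.0618, reject H₀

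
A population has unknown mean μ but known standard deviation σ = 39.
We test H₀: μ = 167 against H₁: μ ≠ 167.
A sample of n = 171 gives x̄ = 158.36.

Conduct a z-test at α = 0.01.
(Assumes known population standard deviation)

Answer: z = -2.8970, reject H₀

Derivation:
Standard error: SE = σ/√n = 39/√171 = 2.9824
z-statistic: z = (x̄ - μ₀)/SE = (158.36 - 167)/2.9824 = -2.8970
Critical value: ±2.576
p-value = 0.0038
Decision: reject H₀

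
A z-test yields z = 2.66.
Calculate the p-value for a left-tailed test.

For z = 2.66:
p = P(Z < 2.66) = Φ(2.66) = 0.9961

Answer: p-value ≈ 0.9961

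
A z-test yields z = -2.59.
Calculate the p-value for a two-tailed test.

For z = -2.59:
p = 2×P(Z > |-2.59|) = 2×(1 - Φ(2.59)) = 0.0096

Answer: p-value ≈ 0.0096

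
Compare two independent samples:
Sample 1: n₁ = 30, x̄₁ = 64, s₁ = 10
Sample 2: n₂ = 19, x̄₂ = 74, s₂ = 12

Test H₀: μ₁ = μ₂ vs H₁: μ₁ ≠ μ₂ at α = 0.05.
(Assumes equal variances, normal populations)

Pooled variance: s²_p = [29×10² + 18×12²]/(47) = 116.8511
s_p = 10.8098
SE = s_p×√(1/n₁ + 1/n₂) = 10.8098×√(1/30 + 1/19) = 3.1694
t = (x̄₁ - x̄₂)/SE = (64 - 74)/3.1694 = -3.1552
df = 47, t-critical = ±2.012
Decision: reject H₀

Answer: t = -3.1552, reject H₀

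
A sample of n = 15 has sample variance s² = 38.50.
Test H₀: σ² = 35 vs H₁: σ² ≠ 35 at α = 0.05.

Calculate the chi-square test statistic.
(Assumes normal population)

df = n - 1 = 14
χ² = (n-1)s²/σ₀² = 14×38.50/35 = 15.4000
Critical values: χ²_{0.975,14} = 5.629, χ²_{0.025,14} = 26.119
Rejection region: χ² < 5.629 or χ² > 26.119
Decision: fail to reject H₀

Answer: χ² = 15.4000, fail to reject H₀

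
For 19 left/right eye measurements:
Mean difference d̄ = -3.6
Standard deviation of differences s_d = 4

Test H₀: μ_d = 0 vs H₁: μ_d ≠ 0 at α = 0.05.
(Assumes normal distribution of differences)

df = n - 1 = 18
SE = s_d/√n = 4/√19 = 0.9177
t = d̄/SE = -3.6/0.9177 = -3.9229
Critical value: t_{0.025,18} = ±2.101
p-value ≈ 0.0010
Decision: reject H₀

Answer: t = -3.9229, reject H₀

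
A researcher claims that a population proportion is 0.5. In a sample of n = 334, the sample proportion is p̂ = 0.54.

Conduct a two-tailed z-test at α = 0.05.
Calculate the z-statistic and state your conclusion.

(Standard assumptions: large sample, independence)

Answer: z = 1.4620, fail to reject H₀

Derivation:
H₀: p = 0.5, H₁: p ≠ 0.5
Standard error: SE = √(p₀(1-p₀)/n) = √(0.5×0.5/334) = 0.027359
z-statistic: z = (p̂ - p₀)/SE = (0.54 - 0.5)/0.027359 = 1.4620
Critical value: z_0.025 = ±1.960
p-value = 0.1437
Decision: fail to reject H₀ at α = 0.05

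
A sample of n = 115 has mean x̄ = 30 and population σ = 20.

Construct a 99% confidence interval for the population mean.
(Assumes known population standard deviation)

Confidence level: 99%, α = 0.01
z_0.005 = 2.576
SE = σ/√n = 20/√115 = 1.8650
Margin of error = 2.576 × 1.8650 = 4.8042
CI: x̄ ± margin = 30 ± 4.8042
CI: (25.1958, 34.8042)

Answer: (25.1958, 34.8042)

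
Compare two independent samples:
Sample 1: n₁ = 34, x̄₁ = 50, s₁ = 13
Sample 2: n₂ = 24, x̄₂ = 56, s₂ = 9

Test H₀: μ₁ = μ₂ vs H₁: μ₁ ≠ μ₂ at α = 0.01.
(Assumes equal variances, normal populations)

Answer: t = -1.9525, fail to reject H₀

Derivation:
Pooled variance: s²_p = [33×13² + 23×9²]/(56) = 132.8571
s_p = 11.5264
SE = s_p×√(1/n₁ + 1/n₂) = 11.5264×√(1/34 + 1/24) = 3.0730
t = (x̄₁ - x̄₂)/SE = (50 - 56)/3.0730 = -1.9525
df = 56, t-critical = ±2.667
Decision: fail to reject H₀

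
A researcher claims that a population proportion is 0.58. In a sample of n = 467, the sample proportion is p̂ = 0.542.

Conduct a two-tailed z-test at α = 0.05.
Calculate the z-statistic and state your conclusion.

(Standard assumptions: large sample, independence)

Answer: z = -1.6638, fail to reject H₀

Derivation:
H₀: p = 0.58, H₁: p ≠ 0.58
Standard error: SE = √(p₀(1-p₀)/n) = √(0.58×0.42/467) = 0.022839
z-statistic: z = (p̂ - p₀)/SE = (0.542 - 0.58)/0.022839 = -1.6638
Critical value: z_0.025 = ±1.960
p-value = 0.0962
Decision: fail to reject H₀ at α = 0.05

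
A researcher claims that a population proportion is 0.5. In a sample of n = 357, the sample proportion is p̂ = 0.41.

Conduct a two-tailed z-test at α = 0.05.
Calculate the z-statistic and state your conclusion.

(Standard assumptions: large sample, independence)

H₀: p = 0.5, H₁: p ≠ 0.5
Standard error: SE = √(p₀(1-p₀)/n) = √(0.5×0.5/357) = 0.026463
z-statistic: z = (p̂ - p₀)/SE = (0.41 - 0.5)/0.026463 = -3.4010
Critical value: z_0.025 = ±1.960
p-value = 0.0007
Decision: reject H₀ at α = 0.05

Answer: z = -3.4010, reject H₀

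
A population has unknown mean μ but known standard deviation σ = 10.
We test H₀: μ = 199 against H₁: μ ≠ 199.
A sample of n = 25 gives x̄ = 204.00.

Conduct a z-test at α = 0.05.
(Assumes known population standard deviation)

Standard error: SE = σ/√n = 10/√25 = 2.0000
z-statistic: z = (x̄ - μ₀)/SE = (204.00 - 199)/2.0000 = 2.5000
Critical value: ±1.960
p-value = 0.0124
Decision: reject H₀

Answer: z = 2.5000, reject H₀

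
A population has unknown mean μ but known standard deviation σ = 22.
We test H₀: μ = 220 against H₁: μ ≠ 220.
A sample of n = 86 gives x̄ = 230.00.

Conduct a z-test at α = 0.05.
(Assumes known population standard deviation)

Answer: z = 4.2153, reject H₀

Derivation:
Standard error: SE = σ/√n = 22/√86 = 2.3723
z-statistic: z = (x̄ - μ₀)/SE = (230.00 - 220)/2.3723 = 4.2153
Critical value: ±1.960
p-value < 0.0001
Decision: reject H₀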